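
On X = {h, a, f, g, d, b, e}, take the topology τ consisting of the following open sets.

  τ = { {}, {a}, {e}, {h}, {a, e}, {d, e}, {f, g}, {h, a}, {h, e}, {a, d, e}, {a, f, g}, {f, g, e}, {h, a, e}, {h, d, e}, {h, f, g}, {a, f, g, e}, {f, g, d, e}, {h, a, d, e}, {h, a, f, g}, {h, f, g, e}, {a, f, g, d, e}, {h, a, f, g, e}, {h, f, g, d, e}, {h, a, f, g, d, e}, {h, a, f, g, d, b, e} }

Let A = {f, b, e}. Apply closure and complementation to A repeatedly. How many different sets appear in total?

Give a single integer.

complement {h, a, g, d}; its interior {h, a}; cl(A) = X∖{h, a} = {f, g, d, b, e}
With k = closure, c = complement:
  1. A     = {f, b, e}
  2. kA    = {f, g, d, b, e}
  3. cA    = {h, a, g, d}
  4. ckA   = {h, a}
  5. kcA   = {h, a, f, g, d, b}
  6. kckA  = {h, a, b}
  7. ckcA  = {e}
  8. ckckA = {f, g, d, e}
  9. kckcA = {d, b, e}
  10. ckckcA = {h, a, f, g}
  11. kckckcA = {h, a, f, g, b}
  12. ckckckcA = {d, e}
k, c of each give nothing new

12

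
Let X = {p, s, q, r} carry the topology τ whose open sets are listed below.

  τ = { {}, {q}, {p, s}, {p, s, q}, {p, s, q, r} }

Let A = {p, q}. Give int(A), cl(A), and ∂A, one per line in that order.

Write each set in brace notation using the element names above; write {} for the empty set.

int(A) = {q}
cl(A)  = {p, s, q, r}
∂A     = {p, s, r}

open subsets of A: {}, {q}; so int(A) = {q}
closure: X∖int(X∖A) = X∖{} = {p, s, q, r}
∂A = {p, s, q, r} minus {q} = {p, s, r}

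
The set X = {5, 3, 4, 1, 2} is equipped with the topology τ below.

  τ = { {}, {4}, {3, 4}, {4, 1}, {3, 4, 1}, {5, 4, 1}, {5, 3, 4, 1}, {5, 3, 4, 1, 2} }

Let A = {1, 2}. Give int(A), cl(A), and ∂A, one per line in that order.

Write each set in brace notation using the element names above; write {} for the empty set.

int(A) = {}
cl(A)  = {5, 1, 2}
∂A     = {5, 1, 2}

U open, U⊆A: {}. int(A) = ⋃ = {}
X∖A={5, 3, 4}, int(X∖A)={3, 4}, hence cl(A)={5, 1, 2}
∂A: remove int from cl → {5, 1, 2}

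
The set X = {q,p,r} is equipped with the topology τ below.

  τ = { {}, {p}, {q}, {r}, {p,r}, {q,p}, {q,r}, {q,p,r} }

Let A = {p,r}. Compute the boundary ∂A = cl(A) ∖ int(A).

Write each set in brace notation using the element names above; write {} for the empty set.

{}

U open, U⊆A: {}, {r}, {p}, {p,r}. int(A) = ⋃ = {p,r}
X∖A={q}, int(X∖A)={q}, hence cl(A)={p,r}
∂A: remove int from cl → {}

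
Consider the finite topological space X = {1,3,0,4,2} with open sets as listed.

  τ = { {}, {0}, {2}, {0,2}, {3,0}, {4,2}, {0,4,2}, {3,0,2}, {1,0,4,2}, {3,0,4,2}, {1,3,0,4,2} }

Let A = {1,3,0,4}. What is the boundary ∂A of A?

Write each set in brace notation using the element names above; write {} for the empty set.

{1,4}

interior: largest open inside A is {3,0} (from {}, {0}, {3,0})
cl via duality: int({2}) = {2}, so X∖{2} = {1,3,0,4}
cl∖int = {1,4}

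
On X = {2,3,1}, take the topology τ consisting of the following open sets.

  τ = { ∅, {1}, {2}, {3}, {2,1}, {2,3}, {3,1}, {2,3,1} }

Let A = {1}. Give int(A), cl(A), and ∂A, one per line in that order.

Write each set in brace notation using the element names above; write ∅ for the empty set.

int(A) = {1}
cl(A)  = {1}
∂A     = ∅

opens ⊆ A: ∅, {1}; union → int = {1}
complement {2,3}; its interior {2,3}; cl(A) = X∖{2,3} = {1}
boundary = {1} ∖ {1} = ∅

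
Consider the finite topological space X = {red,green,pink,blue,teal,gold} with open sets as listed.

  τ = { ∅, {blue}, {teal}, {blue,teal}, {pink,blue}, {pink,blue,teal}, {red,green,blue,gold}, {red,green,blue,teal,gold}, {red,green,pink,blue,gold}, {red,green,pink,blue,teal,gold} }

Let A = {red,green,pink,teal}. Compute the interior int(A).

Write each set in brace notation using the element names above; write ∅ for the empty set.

opens ⊆ A: ∅, {teal}; union → int = {teal}

{teal}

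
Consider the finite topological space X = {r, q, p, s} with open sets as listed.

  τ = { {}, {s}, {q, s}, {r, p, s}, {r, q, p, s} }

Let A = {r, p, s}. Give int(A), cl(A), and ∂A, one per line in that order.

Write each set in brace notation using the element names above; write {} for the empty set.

opens ⊆ A: {}, {s}, {r, p, s}; union → int = {r, p, s}
complement {q}; its interior {}; cl(A) = X∖{} = {r, q, p, s}
boundary = {r, q, p, s} ∖ {r, p, s} = {q}

int(A) = {r, p, s}
cl(A)  = {r, q, p, s}
∂A     = {q}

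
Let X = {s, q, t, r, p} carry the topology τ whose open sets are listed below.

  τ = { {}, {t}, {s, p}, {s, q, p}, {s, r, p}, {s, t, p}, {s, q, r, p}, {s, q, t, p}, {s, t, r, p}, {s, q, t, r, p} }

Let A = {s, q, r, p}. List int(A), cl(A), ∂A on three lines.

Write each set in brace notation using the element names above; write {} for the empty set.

int(A) = {s, q, r, p}
cl(A)  = {s, q, r, p}
∂A     = {}

open subsets of A: {}, {s, p}, {s, q, p}, {s, r, p}, {s, q, r, p}; so int(A) = {s, q, r, p}
closure: X∖int(X∖A) = X∖{t} = {s, q, r, p}
∂A = {s, q, r, p} minus {s, q, r, p} = {}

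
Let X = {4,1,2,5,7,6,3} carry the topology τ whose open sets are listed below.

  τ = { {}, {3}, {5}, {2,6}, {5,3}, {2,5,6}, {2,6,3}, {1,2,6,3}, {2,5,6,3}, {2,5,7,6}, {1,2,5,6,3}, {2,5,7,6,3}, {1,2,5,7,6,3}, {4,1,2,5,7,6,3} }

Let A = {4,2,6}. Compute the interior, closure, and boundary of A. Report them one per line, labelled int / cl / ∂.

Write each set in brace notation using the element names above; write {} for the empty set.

open subsets of A: {}, {2,6}; so int(A) = {2,6}
closure: X∖int(X∖A) = X∖{5,3} = {4,1,2,7,6}
∂A = {4,1,2,7,6} minus {2,6} = {4,1,7}

int(A) = {2,6}
cl(A)  = {4,1,2,7,6}
∂A     = {4,1,7}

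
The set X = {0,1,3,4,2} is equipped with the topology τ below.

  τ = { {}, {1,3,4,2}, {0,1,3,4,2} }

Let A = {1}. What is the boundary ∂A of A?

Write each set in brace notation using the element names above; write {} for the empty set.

{0,1,3,4,2}

U open, U⊆A: {}. int(A) = ⋃ = {}
X∖A={0,3,4,2}, int(X∖A)={}, hence cl(A)={0,1,3,4,2}
∂A: remove int from cl → {0,1,3,4,2}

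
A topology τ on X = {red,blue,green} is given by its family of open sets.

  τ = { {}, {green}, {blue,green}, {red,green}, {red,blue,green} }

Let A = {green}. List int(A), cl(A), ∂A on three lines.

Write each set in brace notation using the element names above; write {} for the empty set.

int(A) = {green}
cl(A)  = {red,blue,green}
∂A     = {red,blue}

interior: largest open inside A is {green} (from {}, {green})
cl via duality: int({red,blue}) = {}, so X∖{} = {red,blue,green}
cl∖int = {red,blue}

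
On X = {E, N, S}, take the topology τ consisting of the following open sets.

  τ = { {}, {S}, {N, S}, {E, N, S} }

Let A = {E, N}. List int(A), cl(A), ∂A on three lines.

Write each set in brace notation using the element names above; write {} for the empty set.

opens ⊆ A: {}; union → int = {}
complement {S}; its interior {S}; cl(A) = X∖{S} = {E, N}
boundary = {E, N} ∖ {} = {E, N}

int(A) = {}
cl(A)  = {E, N}
∂A     = {E, N}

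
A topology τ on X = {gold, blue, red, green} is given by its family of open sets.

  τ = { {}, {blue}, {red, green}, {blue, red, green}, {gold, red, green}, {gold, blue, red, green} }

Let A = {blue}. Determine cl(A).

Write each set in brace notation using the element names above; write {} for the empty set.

{blue}

cl via duality: int({gold, red, green}) = {gold, red, green}, so X∖{gold, red, green} = {blue}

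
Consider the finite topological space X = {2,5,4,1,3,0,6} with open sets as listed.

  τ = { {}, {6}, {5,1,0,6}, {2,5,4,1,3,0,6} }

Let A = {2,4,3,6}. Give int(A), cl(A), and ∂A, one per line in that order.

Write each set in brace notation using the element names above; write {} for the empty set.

int(A) = {6}
cl(A)  = {2,5,4,1,3,0,6}
∂A     = {2,5,4,1,3,0}

interior: largest open inside A is {6} (from {}, {6})
cl via duality: int({5,1,0}) = {}, so X∖{} = {2,5,4,1,3,0,6}
cl∖int = {2,5,4,1,3,0}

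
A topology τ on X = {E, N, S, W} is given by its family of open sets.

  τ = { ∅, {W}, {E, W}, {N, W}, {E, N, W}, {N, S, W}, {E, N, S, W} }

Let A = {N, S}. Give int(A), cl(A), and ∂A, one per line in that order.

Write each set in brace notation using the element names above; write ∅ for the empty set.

int(A) = ∅
cl(A)  = {N, S}
∂A     = {N, S}

U open, U⊆A: ∅. int(A) = ⋃ = ∅
X∖A={E, W}, int(X∖A)={E, W}, hence cl(A)={N, S}
∂A: remove int from cl → {N, S}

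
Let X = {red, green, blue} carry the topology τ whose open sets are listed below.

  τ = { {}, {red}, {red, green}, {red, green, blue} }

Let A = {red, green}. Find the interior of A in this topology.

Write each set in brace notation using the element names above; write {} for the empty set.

{red, green}

opens ⊆ A: {}, {red}, {red, green}; union → int = {red, green}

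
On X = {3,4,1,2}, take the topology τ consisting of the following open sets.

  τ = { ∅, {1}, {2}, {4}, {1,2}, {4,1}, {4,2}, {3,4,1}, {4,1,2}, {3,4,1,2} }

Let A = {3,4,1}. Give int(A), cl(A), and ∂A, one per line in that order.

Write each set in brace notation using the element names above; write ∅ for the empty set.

opens ⊆ A: ∅, {4}, {1}, {4,1}, {3,4,1}; union → int = {3,4,1}
complement {2}; its interior {2}; cl(A) = X∖{2} = {3,4,1}
boundary = {3,4,1} ∖ {3,4,1} = ∅

int(A) = {3,4,1}
cl(A)  = {3,4,1}
∂A     = ∅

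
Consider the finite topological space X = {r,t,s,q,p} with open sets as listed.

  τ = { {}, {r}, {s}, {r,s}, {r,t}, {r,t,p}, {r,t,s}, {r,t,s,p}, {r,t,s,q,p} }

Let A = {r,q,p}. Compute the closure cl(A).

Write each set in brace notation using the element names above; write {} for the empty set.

X∖A={t,s}, int(X∖A)={s}, hence cl(A)={r,t,q,p}

{r,t,q,p}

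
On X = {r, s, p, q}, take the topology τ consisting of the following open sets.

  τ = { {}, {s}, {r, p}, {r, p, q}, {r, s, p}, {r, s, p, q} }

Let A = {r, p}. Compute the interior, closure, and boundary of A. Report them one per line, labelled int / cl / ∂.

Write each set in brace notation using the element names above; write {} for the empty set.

open subsets of A: {}, {r, p}; so int(A) = {r, p}
closure: X∖int(X∖A) = X∖{s} = {r, p, q}
∂A = {r, p, q} minus {r, p} = {q}

int(A) = {r, p}
cl(A)  = {r, p, q}
∂A     = {q}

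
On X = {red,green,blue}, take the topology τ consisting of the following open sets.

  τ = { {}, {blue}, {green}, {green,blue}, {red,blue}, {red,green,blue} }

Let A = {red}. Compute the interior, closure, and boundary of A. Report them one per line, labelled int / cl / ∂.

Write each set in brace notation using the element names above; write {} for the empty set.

open subsets of A: {}; so int(A) = {}
closure: X∖int(X∖A) = X∖{green,blue} = {red}
∂A = {red} minus {} = {red}

int(A) = {}
cl(A)  = {red}
∂A     = {red}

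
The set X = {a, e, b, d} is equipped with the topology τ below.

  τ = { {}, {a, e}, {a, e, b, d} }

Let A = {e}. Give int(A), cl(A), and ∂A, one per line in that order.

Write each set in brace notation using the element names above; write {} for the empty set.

open subsets of A: {}; so int(A) = {}
closure: X∖int(X∖A) = X∖{} = {a, e, b, d}
∂A = {a, e, b, d} minus {} = {a, e, b, d}

int(A) = {}
cl(A)  = {a, e, b, d}
∂A     = {a, e, b, d}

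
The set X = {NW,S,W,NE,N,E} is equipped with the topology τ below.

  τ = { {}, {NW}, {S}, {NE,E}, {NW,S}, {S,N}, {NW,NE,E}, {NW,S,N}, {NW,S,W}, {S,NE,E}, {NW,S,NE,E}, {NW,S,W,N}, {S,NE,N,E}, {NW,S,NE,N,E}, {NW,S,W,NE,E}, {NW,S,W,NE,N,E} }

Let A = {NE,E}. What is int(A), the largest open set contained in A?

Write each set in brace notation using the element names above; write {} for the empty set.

opens ⊆ A: {}, {NE,E}; union → int = {NE,E}

{NE,E}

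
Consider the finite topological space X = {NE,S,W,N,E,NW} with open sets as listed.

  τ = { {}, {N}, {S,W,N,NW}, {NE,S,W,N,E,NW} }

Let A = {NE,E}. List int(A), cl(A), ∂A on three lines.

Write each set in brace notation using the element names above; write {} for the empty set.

int(A) = {}
cl(A)  = {NE,E}
∂A     = {NE,E}

opens ⊆ A: {}; union → int = {}
complement {S,W,N,NW}; its interior {S,W,N,NW}; cl(A) = X∖{S,W,N,NW} = {NE,E}
boundary = {NE,E} ∖ {} = {NE,E}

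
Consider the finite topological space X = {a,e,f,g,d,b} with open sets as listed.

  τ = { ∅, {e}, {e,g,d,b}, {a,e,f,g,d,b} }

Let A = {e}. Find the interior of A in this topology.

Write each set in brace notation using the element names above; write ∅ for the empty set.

interior: largest open inside A is {e} (from ∅, {e})

{e}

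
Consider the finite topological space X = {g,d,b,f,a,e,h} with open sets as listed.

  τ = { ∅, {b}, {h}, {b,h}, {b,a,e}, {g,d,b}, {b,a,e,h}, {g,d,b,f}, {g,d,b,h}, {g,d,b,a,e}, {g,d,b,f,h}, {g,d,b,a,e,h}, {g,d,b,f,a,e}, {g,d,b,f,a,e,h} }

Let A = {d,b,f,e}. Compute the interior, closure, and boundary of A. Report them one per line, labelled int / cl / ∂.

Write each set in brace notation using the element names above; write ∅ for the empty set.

int(A) = {b}
cl(A)  = {g,d,b,f,a,e}
∂A     = {g,d,f,a,e}

open subsets of A: ∅, {b}; so int(A) = {b}
closure: X∖int(X∖A) = X∖{h} = {g,d,b,f,a,e}
∂A = {g,d,b,f,a,e} minus {b} = {g,d,f,a,e}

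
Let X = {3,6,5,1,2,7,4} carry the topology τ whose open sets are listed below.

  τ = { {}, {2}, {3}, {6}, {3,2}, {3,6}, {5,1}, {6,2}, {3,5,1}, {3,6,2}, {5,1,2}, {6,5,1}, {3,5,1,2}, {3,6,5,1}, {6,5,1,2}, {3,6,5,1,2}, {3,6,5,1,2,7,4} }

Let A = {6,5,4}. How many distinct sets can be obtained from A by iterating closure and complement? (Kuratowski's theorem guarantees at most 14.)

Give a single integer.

10

complement {3,1,2,7}; its interior {3,2}; cl(A) = X∖{3,2} = {6,5,1,7,4}
With k = closure, c = complement:
  1. A     = {6,5,4}
  2. kA    = {6,5,1,7,4}
  3. cA    = {3,1,2,7}
  4. ckA   = {3,2}
  5. kcA   = {3,5,1,2,7,4}
  6. kckA  = {3,2,7,4}
  7. ckcA  = {6}
  8. ckckA = {6,5,1}
  9. kckcA = {6,7,4}
  10. ckckcA = {3,5,1,2}
k, c of each give nothing new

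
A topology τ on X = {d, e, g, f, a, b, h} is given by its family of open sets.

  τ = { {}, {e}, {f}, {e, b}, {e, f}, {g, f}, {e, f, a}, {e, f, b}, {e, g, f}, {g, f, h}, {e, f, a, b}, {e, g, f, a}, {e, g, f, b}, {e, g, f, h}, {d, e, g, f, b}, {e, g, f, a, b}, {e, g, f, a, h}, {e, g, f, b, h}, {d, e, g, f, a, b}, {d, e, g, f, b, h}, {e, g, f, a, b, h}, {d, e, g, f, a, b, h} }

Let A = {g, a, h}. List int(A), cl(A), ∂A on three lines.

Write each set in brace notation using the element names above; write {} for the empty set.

int(A) = {}
cl(A)  = {d, g, a, h}
∂A     = {d, g, a, h}

opens ⊆ A: {}; union → int = {}
complement {d, e, f, b}; its interior {e, f, b}; cl(A) = X∖{e, f, b} = {d, g, a, h}
boundary = {d, g, a, h} ∖ {} = {d, g, a, h}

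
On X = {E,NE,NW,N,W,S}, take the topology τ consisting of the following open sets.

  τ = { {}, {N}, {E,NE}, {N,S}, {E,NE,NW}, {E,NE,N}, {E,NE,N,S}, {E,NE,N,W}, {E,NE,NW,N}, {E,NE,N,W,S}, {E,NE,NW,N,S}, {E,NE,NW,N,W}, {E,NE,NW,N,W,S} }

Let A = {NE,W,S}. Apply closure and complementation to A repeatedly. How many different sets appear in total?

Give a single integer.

X∖A={E,NW,N}, int(X∖A)={N}, hence cl(A)={E,NE,NW,W,S}
Orbit (k=closure, c=complement):
  1. A     = {NE,W,S}
  2. kA    = {E,NE,NW,W,S}
  3. cA    = {E,NW,N}
  4. ckA   = {N}
  5. kcA   = {E,NE,NW,N,W,S}
  6. kckA  = {N,W,S}
  7. ckcA  = {}
  8. ckckA = {E,NE,NW}
  9. kckckA = {E,NE,NW,W}
  10. ckckckA = {N,S}
(closed under both — stop)

10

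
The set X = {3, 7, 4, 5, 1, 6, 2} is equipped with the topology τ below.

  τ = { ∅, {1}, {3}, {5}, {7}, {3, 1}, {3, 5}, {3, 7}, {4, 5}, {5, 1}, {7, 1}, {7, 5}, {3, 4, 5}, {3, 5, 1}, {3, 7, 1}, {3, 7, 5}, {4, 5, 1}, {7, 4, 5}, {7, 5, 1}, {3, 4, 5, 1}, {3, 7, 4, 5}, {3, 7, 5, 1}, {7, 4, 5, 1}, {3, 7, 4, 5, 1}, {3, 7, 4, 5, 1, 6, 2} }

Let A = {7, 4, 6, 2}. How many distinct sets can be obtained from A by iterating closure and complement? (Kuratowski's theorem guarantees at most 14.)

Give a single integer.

cl via duality: int({3, 5, 1}) = {3, 5, 1}, so X∖{3, 5, 1} = {7, 4, 6, 2}
Write k for closure, c for complement:
  1. A     = {7, 4, 6, 2}
  2. cA    = {3, 5, 1}
  3. kcA   = {3, 4, 5, 1, 6, 2}
  4. ckcA  = {7}
  5. kckcA = {7, 6, 2}
  6. ckckcA = {3, 4, 5, 1}
applying k or c yields no new set

6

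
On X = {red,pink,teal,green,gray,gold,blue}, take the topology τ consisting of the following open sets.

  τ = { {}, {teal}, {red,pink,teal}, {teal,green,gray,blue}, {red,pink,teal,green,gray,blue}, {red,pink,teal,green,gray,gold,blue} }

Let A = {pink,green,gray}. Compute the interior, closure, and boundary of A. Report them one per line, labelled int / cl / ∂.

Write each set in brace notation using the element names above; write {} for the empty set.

U open, U⊆A: {}. int(A) = ⋃ = {}
X∖A={red,teal,gold,blue}, int(X∖A)={teal}, hence cl(A)={red,pink,green,gray,gold,blue}
∂A: remove int from cl → {red,pink,green,gray,gold,blue}

int(A) = {}
cl(A)  = {red,pink,green,gray,gold,blue}
∂A     = {red,pink,green,gray,gold,blue}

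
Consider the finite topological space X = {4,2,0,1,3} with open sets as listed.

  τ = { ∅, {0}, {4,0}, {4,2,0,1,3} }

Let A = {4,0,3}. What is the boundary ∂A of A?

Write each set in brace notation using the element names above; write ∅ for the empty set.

open subsets of A: ∅, {0}, {4,0}; so int(A) = {4,0}
closure: X∖int(X∖A) = X∖∅ = {4,2,0,1,3}
∂A = {4,2,0,1,3} minus {4,0} = {2,1,3}

{2,1,3}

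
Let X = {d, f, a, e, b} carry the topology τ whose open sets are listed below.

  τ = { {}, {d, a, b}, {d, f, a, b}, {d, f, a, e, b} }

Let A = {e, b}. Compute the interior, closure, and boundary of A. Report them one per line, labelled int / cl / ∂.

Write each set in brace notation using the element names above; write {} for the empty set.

int(A) = {}
cl(A)  = {d, f, a, e, b}
∂A     = {d, f, a, e, b}

interior: largest open inside A is {} (from {})
cl via duality: int({d, f, a}) = {}, so X∖{} = {d, f, a, e, b}
cl∖int = {d, f, a, e, b}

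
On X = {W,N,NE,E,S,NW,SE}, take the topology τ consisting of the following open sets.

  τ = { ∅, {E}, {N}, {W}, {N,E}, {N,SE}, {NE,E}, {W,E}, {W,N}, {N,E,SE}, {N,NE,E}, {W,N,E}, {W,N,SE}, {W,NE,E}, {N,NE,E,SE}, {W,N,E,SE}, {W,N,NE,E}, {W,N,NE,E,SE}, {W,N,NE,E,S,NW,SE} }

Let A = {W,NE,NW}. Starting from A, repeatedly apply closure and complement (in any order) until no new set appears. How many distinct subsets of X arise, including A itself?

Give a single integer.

8

closure: X∖int(X∖A) = X∖{N,E,SE} = {W,NE,S,NW}
Let k=closure and c=complement:
  1. A     = {W,NE,NW}
  2. kA    = {W,NE,S,NW}
  3. cA    = {N,E,S,SE}
  4. ckA   = {N,E,SE}
  5. kcA   = {N,NE,E,S,NW,SE}
  6. ckcA  = {W}
  7. kckcA = {W,S,NW}
  8. ckckcA = {N,NE,E,SE}
— saturated at 8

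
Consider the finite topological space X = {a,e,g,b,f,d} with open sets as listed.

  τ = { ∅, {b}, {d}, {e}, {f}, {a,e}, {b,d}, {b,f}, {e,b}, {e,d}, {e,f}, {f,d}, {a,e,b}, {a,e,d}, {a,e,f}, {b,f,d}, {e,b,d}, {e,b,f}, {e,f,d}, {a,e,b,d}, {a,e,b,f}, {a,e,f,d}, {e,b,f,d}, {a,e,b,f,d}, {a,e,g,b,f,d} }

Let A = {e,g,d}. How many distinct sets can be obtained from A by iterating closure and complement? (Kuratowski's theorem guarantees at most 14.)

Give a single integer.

X∖A={a,b,f}, int(X∖A)={b,f}, hence cl(A)={a,e,g,d}
Orbit (k=closure, c=complement):
  1. A     = {e,g,d}
  2. kA    = {a,e,g,d}
  3. cA    = {a,b,f}
  4. ckA   = {b,f}
  5. kcA   = {a,g,b,f}
  6. kckA  = {g,b,f}
  7. ckcA  = {e,d}
  8. ckckA = {a,e,d}
(closed under both — stop)

8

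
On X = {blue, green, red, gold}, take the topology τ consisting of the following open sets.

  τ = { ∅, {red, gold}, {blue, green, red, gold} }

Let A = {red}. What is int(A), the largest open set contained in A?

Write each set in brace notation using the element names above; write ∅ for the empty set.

opens ⊆ A: ∅; union → int = ∅

∅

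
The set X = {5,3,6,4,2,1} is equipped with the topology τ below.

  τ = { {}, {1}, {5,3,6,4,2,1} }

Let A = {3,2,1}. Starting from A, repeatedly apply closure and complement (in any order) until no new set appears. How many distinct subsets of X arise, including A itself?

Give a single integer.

X∖A={5,6,4}, int(X∖A)={}, hence cl(A)={5,3,6,4,2,1}
Orbit (k=closure, c=complement):
  1. A     = {3,2,1}
  2. kA    = {5,3,6,4,2,1}
  3. cA    = {5,6,4}
  4. ckA   = {}
  5. kcA   = {5,3,6,4,2}
  6. ckcA  = {1}
(closed under both — stop)

6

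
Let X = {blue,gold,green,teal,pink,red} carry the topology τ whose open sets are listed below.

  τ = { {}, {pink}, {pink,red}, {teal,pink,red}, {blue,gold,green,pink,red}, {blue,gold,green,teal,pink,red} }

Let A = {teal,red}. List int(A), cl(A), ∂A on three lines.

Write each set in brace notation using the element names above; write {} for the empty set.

opens ⊆ A: {}; union → int = {}
complement {blue,gold,green,pink}; its interior {pink}; cl(A) = X∖{pink} = {blue,gold,green,teal,red}
boundary = {blue,gold,green,teal,red} ∖ {} = {blue,gold,green,teal,red}

int(A) = {}
cl(A)  = {blue,gold,green,teal,red}
∂A     = {blue,gold,green,teal,red}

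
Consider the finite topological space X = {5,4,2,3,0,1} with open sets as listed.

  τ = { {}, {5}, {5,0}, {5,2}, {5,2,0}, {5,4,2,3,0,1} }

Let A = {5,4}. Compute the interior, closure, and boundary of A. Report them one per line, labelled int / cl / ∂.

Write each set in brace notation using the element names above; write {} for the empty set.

int(A) = {5}
cl(A)  = {5,4,2,3,0,1}
∂A     = {4,2,3,0,1}

U open, U⊆A: {}, {5}. int(A) = ⋃ = {5}
X∖A={2,3,0,1}, int(X∖A)={}, hence cl(A)={5,4,2,3,0,1}
∂A: remove int from cl → {4,2,3,0,1}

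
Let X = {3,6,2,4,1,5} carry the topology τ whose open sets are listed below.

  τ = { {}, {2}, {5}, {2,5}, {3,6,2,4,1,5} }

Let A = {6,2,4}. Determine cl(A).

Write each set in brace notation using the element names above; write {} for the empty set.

X∖A={3,1,5}, int(X∖A)={5}, hence cl(A)={3,6,2,4,1}

{3,6,2,4,1}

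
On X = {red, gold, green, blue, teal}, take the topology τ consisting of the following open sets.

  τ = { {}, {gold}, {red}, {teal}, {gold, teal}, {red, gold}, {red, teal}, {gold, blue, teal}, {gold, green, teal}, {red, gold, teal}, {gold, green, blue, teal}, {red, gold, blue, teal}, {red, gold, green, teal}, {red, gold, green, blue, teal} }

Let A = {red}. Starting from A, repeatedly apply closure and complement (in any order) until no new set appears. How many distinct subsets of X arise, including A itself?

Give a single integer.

cl via duality: int({gold, green, blue, teal}) = {gold, green, blue, teal}, so X∖{gold, green, blue, teal} = {red}
Write k for closure, c for complement:
  1. A     = {red}
  2. cA    = {gold, green, blue, teal}
applying k or c yields no new set

2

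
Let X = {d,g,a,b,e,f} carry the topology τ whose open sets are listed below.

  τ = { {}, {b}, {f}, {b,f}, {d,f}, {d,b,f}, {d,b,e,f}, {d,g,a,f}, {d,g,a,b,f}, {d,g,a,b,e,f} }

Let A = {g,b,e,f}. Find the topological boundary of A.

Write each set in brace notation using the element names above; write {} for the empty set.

{d,g,a,e}

interior: largest open inside A is {b,f} (from {}, {f}, {b}, {b,f})
cl via duality: int({d,a}) = {}, so X∖{} = {d,g,a,b,e,f}
cl∖int = {d,g,a,e}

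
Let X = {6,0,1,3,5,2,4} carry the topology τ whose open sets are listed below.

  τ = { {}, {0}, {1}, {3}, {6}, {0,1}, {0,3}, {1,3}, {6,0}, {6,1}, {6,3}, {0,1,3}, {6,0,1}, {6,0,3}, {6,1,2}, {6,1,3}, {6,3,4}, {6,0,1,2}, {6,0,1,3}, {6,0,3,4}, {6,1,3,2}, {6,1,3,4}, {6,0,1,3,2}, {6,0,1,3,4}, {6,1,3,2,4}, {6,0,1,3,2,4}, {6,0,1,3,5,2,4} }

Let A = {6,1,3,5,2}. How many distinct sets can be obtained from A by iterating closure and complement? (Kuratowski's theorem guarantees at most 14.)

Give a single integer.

cl via duality: int({0,4}) = {0}, so X∖{0} = {6,1,3,5,2,4}
Write k for closure, c for complement:
  1. A     = {6,1,3,5,2}
  2. kA    = {6,1,3,5,2,4}
  3. cA    = {0,4}
  4. ckA   = {0}
  5. kcA   = {0,5,4}
  6. kckA  = {0,5}
  7. ckcA  = {6,1,3,2}
  8. ckckA = {6,1,3,2,4}
applying k or c yields no new set

8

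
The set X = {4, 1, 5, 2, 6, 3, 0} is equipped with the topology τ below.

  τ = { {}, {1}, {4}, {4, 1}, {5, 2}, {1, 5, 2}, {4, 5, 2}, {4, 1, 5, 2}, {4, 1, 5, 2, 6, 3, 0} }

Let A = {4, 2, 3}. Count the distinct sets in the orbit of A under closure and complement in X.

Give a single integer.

10

closure: X∖int(X∖A) = X∖{1} = {4, 5, 2, 6, 3, 0}
Let k=closure and c=complement:
  1. A     = {4, 2, 3}
  2. kA    = {4, 5, 2, 6, 3, 0}
  3. cA    = {1, 5, 6, 0}
  4. ckA   = {1}
  5. kcA   = {1, 5, 2, 6, 3, 0}
  6. kckA  = {1, 6, 3, 0}
  7. ckcA  = {4}
  8. ckckA = {4, 5, 2}
  9. kckcA = {4, 6, 3, 0}
  10. ckckcA = {1, 5, 2}
— saturated at 10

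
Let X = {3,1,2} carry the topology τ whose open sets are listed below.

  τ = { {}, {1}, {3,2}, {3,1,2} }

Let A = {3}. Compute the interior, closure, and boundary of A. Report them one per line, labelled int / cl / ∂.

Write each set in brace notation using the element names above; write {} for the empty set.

int(A) = {}
cl(A)  = {3,2}
∂A     = {3,2}

interior: largest open inside A is {} (from {})
cl via duality: int({1,2}) = {1}, so X∖{1} = {3,2}
cl∖int = {3,2}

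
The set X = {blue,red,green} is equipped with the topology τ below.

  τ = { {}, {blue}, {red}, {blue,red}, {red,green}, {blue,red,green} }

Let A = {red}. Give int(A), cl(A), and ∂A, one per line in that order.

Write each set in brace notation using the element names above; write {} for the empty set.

opens ⊆ A: {}, {red}; union → int = {red}
complement {blue,green}; its interior {blue}; cl(A) = X∖{blue} = {red,green}
boundary = {red,green} ∖ {red} = {green}

int(A) = {red}
cl(A)  = {red,green}
∂A     = {green}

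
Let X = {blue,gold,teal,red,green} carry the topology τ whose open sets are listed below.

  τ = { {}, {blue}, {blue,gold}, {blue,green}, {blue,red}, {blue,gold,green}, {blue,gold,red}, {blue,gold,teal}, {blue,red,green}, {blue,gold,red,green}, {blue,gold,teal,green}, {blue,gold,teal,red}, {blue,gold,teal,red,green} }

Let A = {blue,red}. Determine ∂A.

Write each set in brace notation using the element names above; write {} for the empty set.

{gold,teal,green}

opens ⊆ A: {}, {blue}, {blue,red}; union → int = {blue,red}
complement {gold,teal,green}; its interior {}; cl(A) = X∖{} = {blue,gold,teal,red,green}
boundary = {blue,gold,teal,red,green} ∖ {blue,red} = {gold,teal,green}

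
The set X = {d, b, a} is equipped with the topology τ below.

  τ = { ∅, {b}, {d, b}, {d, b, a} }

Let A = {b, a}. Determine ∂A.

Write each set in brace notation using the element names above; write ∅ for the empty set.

{d, a}

opens ⊆ A: ∅, {b}; union → int = {b}
complement {d}; its interior ∅; cl(A) = X∖∅ = {d, b, a}
boundary = {d, b, a} ∖ {b} = {d, a}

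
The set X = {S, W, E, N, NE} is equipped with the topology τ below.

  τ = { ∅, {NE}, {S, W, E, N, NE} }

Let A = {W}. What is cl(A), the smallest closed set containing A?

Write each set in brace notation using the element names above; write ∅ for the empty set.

complement {S, E, N, NE}; its interior {NE}; cl(A) = X∖{NE} = {S, W, E, N}

{S, W, E, N}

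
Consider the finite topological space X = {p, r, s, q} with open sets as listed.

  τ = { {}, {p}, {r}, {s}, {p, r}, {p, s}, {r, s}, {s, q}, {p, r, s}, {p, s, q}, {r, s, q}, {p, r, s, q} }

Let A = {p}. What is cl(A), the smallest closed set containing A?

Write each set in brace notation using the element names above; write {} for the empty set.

{p}

cl via duality: int({r, s, q}) = {r, s, q}, so X∖{r, s, q} = {p}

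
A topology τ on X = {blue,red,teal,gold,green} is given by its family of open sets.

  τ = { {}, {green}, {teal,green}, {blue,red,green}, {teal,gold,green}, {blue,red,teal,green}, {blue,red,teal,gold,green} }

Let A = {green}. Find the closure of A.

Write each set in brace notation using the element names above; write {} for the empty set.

{blue,red,teal,gold,green}

complement {blue,red,teal,gold}; its interior {}; cl(A) = X∖{} = {blue,red,teal,gold,green}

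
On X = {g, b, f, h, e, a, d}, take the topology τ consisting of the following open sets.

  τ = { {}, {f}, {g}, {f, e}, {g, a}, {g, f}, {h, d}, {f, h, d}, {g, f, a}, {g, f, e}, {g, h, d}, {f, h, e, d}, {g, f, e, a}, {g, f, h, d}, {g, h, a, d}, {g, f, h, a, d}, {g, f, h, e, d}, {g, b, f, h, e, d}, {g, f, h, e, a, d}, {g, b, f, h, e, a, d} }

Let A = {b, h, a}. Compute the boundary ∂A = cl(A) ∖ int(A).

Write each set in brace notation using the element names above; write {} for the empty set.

{b, h, a, d}

U open, U⊆A: {}. int(A) = ⋃ = {}
X∖A={g, f, e, d}, int(X∖A)={g, f, e}, hence cl(A)={b, h, a, d}
∂A: remove int from cl → {b, h, a, d}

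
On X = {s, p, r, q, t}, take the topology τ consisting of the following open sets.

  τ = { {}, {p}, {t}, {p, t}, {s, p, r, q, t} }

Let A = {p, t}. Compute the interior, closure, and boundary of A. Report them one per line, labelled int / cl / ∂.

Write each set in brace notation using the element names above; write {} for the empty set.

interior: largest open inside A is {p, t} (from {}, {t}, {p}, {p, t})
cl via duality: int({s, r, q}) = {}, so X∖{} = {s, p, r, q, t}
cl∖int = {s, r, q}

int(A) = {p, t}
cl(A)  = {s, p, r, q, t}
∂A     = {s, r, q}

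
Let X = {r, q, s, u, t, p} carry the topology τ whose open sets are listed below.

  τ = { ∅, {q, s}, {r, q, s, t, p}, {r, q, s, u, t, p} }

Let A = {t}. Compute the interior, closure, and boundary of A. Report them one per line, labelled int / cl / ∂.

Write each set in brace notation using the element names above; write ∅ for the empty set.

int(A) = ∅
cl(A)  = {r, u, t, p}
∂A     = {r, u, t, p}

U open, U⊆A: ∅. int(A) = ⋃ = ∅
X∖A={r, q, s, u, p}, int(X∖A)={q, s}, hence cl(A)={r, u, t, p}
∂A: remove int from cl → {r, u, t, p}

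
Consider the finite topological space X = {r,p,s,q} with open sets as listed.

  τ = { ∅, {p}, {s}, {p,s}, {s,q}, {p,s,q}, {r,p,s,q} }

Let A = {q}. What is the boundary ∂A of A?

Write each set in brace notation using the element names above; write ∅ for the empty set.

open subsets of A: ∅; so int(A) = ∅
closure: X∖int(X∖A) = X∖{p,s} = {r,q}
∂A = {r,q} minus ∅ = {r,q}

{r,q}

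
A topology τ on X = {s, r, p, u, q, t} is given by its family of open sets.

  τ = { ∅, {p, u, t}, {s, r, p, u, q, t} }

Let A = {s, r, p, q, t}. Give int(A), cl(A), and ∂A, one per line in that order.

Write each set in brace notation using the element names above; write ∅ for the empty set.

int(A) = ∅
cl(A)  = {s, r, p, u, q, t}
∂A     = {s, r, p, u, q, t}

open subsets of A: ∅; so int(A) = ∅
closure: X∖int(X∖A) = X∖∅ = {s, r, p, u, q, t}
∂A = {s, r, p, u, q, t} minus ∅ = {s, r, p, u, q, t}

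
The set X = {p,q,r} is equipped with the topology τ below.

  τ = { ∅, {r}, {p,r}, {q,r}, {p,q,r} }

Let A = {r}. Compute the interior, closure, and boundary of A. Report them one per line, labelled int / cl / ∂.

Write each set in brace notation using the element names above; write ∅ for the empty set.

opens ⊆ A: ∅, {r}; union → int = {r}
complement {p,q}; its interior ∅; cl(A) = X∖∅ = {p,q,r}
boundary = {p,q,r} ∖ {r} = {p,q}

int(A) = {r}
cl(A)  = {p,q,r}
∂A     = {p,q}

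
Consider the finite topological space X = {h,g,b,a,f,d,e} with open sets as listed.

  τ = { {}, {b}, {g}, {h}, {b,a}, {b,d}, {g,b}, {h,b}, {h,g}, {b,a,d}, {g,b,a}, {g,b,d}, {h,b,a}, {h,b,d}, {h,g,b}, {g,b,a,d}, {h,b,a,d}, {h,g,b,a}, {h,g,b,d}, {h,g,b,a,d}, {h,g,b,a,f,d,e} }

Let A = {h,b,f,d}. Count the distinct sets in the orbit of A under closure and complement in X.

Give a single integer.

8

cl via duality: int({g,a,e}) = {g}, so X∖{g} = {h,b,a,f,d,e}
Write k for closure, c for complement:
  1. A     = {h,b,f,d}
  2. kA    = {h,b,a,f,d,e}
  3. cA    = {g,a,e}
  4. ckA   = {g}
  5. kcA   = {g,a,f,e}
  6. kckA  = {g,f,e}
  7. ckcA  = {h,b,d}
  8. ckckA = {h,b,a,d}
applying k or c yields no new set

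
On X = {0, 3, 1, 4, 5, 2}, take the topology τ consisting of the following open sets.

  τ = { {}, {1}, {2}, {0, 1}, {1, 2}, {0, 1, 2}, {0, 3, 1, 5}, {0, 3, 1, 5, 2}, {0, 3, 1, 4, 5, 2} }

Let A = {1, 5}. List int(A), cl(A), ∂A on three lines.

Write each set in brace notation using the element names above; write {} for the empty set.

U open, U⊆A: {}, {1}. int(A) = ⋃ = {1}
X∖A={0, 3, 4, 2}, int(X∖A)={2}, hence cl(A)={0, 3, 1, 4, 5}
∂A: remove int from cl → {0, 3, 4, 5}

int(A) = {1}
cl(A)  = {0, 3, 1, 4, 5}
∂A     = {0, 3, 4, 5}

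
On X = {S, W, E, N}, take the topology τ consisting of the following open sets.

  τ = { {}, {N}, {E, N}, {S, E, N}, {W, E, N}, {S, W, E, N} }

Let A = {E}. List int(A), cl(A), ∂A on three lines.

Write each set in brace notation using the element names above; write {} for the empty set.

interior: largest open inside A is {} (from {})
cl via duality: int({S, W, N}) = {N}, so X∖{N} = {S, W, E}
cl∖int = {S, W, E}

int(A) = {}
cl(A)  = {S, W, E}
∂A     = {S, W, E}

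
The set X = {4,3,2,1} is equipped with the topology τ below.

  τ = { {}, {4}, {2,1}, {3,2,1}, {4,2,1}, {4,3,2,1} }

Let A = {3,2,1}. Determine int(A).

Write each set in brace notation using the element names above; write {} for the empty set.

{3,2,1}

opens ⊆ A: {}, {2,1}, {3,2,1}; union → int = {3,2,1}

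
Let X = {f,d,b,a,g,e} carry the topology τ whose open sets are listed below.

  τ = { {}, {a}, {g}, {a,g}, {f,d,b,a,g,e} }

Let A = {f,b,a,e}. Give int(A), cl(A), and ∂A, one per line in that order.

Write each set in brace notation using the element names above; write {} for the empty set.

opens ⊆ A: {}, {a}; union → int = {a}
complement {d,g}; its interior {g}; cl(A) = X∖{g} = {f,d,b,a,e}
boundary = {f,d,b,a,e} ∖ {a} = {f,d,b,e}

int(A) = {a}
cl(A)  = {f,d,b,a,e}
∂A     = {f,d,b,e}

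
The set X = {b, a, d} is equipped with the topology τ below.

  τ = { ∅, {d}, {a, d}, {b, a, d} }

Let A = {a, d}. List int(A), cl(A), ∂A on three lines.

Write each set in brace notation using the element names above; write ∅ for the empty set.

open subsets of A: ∅, {d}, {a, d}; so int(A) = {a, d}
closure: X∖int(X∖A) = X∖∅ = {b, a, d}
∂A = {b, a, d} minus {a, d} = {b}

int(A) = {a, d}
cl(A)  = {b, a, d}
∂A     = {b}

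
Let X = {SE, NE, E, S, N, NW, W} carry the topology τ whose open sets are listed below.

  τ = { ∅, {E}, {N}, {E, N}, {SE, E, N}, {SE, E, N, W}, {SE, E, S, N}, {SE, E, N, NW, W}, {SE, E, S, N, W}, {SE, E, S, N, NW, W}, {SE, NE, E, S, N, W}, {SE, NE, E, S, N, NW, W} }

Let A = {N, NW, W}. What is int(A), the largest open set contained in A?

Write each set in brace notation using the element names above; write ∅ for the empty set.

{N}

interior: largest open inside A is {N} (from ∅, {N})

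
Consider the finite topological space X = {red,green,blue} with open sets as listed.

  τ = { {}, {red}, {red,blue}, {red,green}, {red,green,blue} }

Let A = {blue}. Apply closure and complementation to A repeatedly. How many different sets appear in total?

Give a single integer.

cl via duality: int({red,green}) = {red,green}, so X∖{red,green} = {blue}
Write k for closure, c for complement:
  1. A     = {blue}
  2. cA    = {red,green}
  3. kcA   = {red,green,blue}
  4. ckcA  = {}
applying k or c yields no new set

4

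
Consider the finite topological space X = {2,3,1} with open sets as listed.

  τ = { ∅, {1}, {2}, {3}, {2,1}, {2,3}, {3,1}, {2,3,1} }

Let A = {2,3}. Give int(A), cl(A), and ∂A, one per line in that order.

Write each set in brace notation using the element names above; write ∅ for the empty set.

int(A) = {2,3}
cl(A)  = {2,3}
∂A     = ∅

U open, U⊆A: ∅, {2}, {3}, {2,3}. int(A) = ⋃ = {2,3}
X∖A={1}, int(X∖A)={1}, hence cl(A)={2,3}
∂A: remove int from cl → ∅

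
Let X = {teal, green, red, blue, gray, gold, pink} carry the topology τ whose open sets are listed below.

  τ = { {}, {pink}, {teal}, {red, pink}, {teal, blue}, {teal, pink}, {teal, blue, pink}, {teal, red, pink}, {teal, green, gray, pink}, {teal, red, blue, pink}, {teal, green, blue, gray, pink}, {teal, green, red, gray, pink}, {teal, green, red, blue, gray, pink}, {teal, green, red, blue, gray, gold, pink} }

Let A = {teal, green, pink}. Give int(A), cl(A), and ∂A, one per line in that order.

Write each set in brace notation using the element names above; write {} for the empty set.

int(A) = {teal, pink}
cl(A)  = {teal, green, red, blue, gray, gold, pink}
∂A     = {green, red, blue, gray, gold}

U open, U⊆A: {}, {teal}, {pink}, {teal, pink}. int(A) = ⋃ = {teal, pink}
X∖A={red, blue, gray, gold}, int(X∖A)={}, hence cl(A)={teal, green, red, blue, gray, gold, pink}
∂A: remove int from cl → {green, red, blue, gray, gold}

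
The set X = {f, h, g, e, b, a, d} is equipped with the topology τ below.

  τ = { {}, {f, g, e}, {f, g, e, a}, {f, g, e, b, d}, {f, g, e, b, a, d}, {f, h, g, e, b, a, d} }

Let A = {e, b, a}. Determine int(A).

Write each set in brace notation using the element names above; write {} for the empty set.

open subsets of A: {}; so int(A) = {}

{}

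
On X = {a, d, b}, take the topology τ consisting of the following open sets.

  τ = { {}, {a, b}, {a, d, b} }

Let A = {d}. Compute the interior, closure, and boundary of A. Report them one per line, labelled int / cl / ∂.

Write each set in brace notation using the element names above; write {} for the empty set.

int(A) = {}
cl(A)  = {d}
∂A     = {d}

interior: largest open inside A is {} (from {})
cl via duality: int({a, b}) = {a, b}, so X∖{a, b} = {d}
cl∖int = {d}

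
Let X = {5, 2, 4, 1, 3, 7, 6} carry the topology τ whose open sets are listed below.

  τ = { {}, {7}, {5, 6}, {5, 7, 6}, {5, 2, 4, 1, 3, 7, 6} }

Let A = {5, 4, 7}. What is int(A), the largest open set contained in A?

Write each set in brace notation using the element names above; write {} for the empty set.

{7}

interior: largest open inside A is {7} (from {}, {7})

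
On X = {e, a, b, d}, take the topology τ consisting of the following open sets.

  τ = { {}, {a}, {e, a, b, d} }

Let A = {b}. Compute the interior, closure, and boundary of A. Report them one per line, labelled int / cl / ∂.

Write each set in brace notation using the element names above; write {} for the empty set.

opens ⊆ A: {}; union → int = {}
complement {e, a, d}; its interior {a}; cl(A) = X∖{a} = {e, b, d}
boundary = {e, b, d} ∖ {} = {e, b, d}

int(A) = {}
cl(A)  = {e, b, d}
∂A     = {e, b, d}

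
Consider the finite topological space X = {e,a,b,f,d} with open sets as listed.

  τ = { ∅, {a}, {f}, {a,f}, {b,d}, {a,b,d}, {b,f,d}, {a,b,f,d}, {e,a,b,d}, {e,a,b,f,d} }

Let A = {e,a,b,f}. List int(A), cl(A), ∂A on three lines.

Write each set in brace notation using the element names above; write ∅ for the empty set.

U open, U⊆A: ∅, {f}, {a}, {a,f}. int(A) = ⋃ = {a,f}
X∖A={d}, int(X∖A)=∅, hence cl(A)={e,a,b,f,d}
∂A: remove int from cl → {e,b,d}

int(A) = {a,f}
cl(A)  = {e,a,b,f,d}
∂A     = {e,b,d}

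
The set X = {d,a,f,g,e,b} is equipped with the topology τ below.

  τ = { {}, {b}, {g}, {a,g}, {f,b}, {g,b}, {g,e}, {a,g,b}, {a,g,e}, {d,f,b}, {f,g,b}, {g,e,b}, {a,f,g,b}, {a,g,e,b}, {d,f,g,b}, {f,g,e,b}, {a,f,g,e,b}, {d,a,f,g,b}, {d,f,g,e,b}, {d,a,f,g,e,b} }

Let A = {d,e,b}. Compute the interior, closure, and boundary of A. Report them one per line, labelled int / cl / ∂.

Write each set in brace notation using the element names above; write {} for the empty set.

U open, U⊆A: {}, {b}. int(A) = ⋃ = {b}
X∖A={a,f,g}, int(X∖A)={a,g}, hence cl(A)={d,f,e,b}
∂A: remove int from cl → {d,f,e}

int(A) = {b}
cl(A)  = {d,f,e,b}
∂A     = {d,f,e}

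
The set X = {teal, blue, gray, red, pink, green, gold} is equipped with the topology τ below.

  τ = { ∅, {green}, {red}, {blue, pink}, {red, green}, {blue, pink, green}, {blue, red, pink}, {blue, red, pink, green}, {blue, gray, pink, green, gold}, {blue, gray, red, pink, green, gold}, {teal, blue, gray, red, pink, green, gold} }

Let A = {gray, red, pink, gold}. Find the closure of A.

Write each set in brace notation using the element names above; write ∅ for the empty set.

closure: X∖int(X∖A) = X∖{green} = {teal, blue, gray, red, pink, gold}

{teal, blue, gray, red, pink, gold}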